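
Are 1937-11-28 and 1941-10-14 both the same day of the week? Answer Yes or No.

No

From Nov 28, 1937 to Oct 14, 1941 is 1416 days.
1416 mod 7 = 2, so they are different weekdays.
(Nov 28, 1937 is a Sunday; Oct 14, 1941 is a Tuesday.)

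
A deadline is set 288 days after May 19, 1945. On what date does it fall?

March 3, 1946

May has 31 days: +13 → Jun 1, 1945 (275 left).
Jun has 30 days: +30 → Jul 1, 1945 (245 left).
Jul has 31 days: +31 → Aug 1, 1945 (214 left).
Aug has 31 days: +31 → Sep 1, 1945 (183 left).
Sep has 30 days: +30 → Oct 1, 1945 (153 left).
Oct has 31 days: +31 → Nov 1, 1945 (122 left).
Nov has 30 days: +30 → Dec 1, 1945 (92 left).
Dec has 31 days: +31 → Jan 1, 1946 (61 left).
Jan has 31 days: +31 → Feb 1, 1946 (30 left).
Feb has 28 days: +28 → Mar 1, 1946 (2 left).
+2 → Mar 3, 1946.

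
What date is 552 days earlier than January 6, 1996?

July 3, 1994

−365 (one year) → Jan 6, 1995 (187 left).
−6 → Dec 31, 1994 (end of Dec, 31 days; 181 left).
−31 → Nov 30, 1994 (end of Nov, 30 days; 150 left).
−30 → Oct 31, 1994 (end of Oct, 31 days; 120 left).
−31 → Sep 30, 1994 (end of Sep, 30 days; 89 left).
−30 → Aug 31, 1994 (end of Aug, 31 days; 59 left).
−31 → Jul 31, 1994 (end of Jul, 31 days; 28 left).
−28 → Jul 3, 1994.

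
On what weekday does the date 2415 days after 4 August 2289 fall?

Sunday

Aug 4, 2289 is a Sunday.
2415 mod 7 = 0, so 2415 days after a Sunday is Sunday + 0 = Sunday.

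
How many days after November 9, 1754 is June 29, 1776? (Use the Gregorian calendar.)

7903

Nov 9, 1754 → Nov 9, 1755: 365 days.
Nov 9, 1755 → Nov 9, 1756: 366 days (Feb 29, 1756 is in that span).
Nov 9, 1756 → Nov 9, 1757: 365 days.
Nov 9, 1757 → Nov 9, 1758: 365 days.
Nov 9, 1758 → Nov 9, 1759: 365 days.
Nov 9, 1759 → Nov 9, 1760: 366 days (Feb 29, 1760 is in that span).
Nov 9, 1760 → Nov 9, 1761: 365 days.
Nov 9, 1761 → Nov 9, 1762: 365 days.
Nov 9, 1762 → Nov 9, 1763: 365 days.
Nov 9, 1763 → Nov 9, 1764: 366 days (Feb 29, 1764 is in that span).
Nov 9, 1764 → Nov 9, 1765: 365 days.
Nov 9, 1765 → Nov 9, 1766: 365 days.
Nov 9, 1766 → Nov 9, 1767: 365 days.
Nov 9, 1767 → Nov 9, 1768: 366 days (Feb 29, 1768 is in that span).
Nov 9, 1768 → Nov 9, 1769: 365 days.
Nov 9, 1769 → Nov 9, 1770: 365 days.
Nov 9, 1770 → Nov 9, 1771: 365 days.
Nov 9, 1771 → Nov 9, 1772: 366 days (Feb 29, 1772 is in that span).
Nov 9, 1772 → Nov 9, 1773: 365 days.
Nov 9, 1773 → Nov 9, 1774: 365 days.
Nov 9, 1774 → Nov 9, 1775: 365 days.
Nov 9, 1775 → Dec 9, 1775: 30 days (November has 30).
Dec 9, 1775 → Jan 9, 1776: 31 days (December has 31).
Jan 9, 1776 → Feb 9, 1776: 31 days (January has 31).
Feb 9, 1776 → Mar 9, 1776: 29 days (February has 29).
Mar 9, 1776 → Apr 9, 1776: 31 days (March has 31).
Apr 9, 1776 → May 9, 1776: 30 days (April has 30).
May 9, 1776 → Jun 9, 1776: 31 days (May has 31).
Jun 9, 1776 → Jun 29, 1776: 20 days.
Total: 7903 days.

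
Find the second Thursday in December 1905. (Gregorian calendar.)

December 1, 1905 is a Friday.
The first Thursday is therefore December 7 (6 days later).
The second Thursday is 7 + 1×7 = December 14.

December 14, 1905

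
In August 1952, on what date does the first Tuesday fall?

August 1, 1952 is a Friday.
The first Tuesday is therefore August 5 (4 days later).

August 5, 1952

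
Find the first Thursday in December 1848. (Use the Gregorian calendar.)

December 1, 1848 is a Friday.
The first Thursday is therefore December 7 (6 days later).

December 7, 1848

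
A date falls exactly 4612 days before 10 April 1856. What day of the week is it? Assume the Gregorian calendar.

Friday

Apr 10, 1856 is a Thursday.
4612 mod 7 = 6, so 4612 days before a Thursday is Thursday − 6 = Friday.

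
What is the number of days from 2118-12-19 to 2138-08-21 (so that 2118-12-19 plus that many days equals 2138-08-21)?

Dec 19, 2118 → Dec 19, 2119: 365 days.
Dec 19, 2119 → Dec 19, 2120: 366 days (Feb 29, 2120 is in that span).
Dec 19, 2120 → Dec 19, 2121: 365 days.
Dec 19, 2121 → Dec 19, 2122: 365 days.
Dec 19, 2122 → Dec 19, 2123: 365 days.
Dec 19, 2123 → Dec 19, 2124: 366 days (Feb 29, 2124 is in that span).
Dec 19, 2124 → Dec 19, 2125: 365 days.
Dec 19, 2125 → Dec 19, 2126: 365 days.
Dec 19, 2126 → Dec 19, 2127: 365 days.
Dec 19, 2127 → Dec 19, 2128: 366 days (Feb 29, 2128 is in that span).
Dec 19, 2128 → Dec 19, 2129: 365 days.
Dec 19, 2129 → Dec 19, 2130: 365 days.
Dec 19, 2130 → Dec 19, 2131: 365 days.
Dec 19, 2131 → Dec 19, 2132: 366 days (Feb 29, 2132 is in that span).
Dec 19, 2132 → Dec 19, 2133: 365 days.
Dec 19, 2133 → Dec 19, 2134: 365 days.
Dec 19, 2134 → Dec 19, 2135: 365 days.
Dec 19, 2135 → Dec 19, 2136: 366 days (Feb 29, 2136 is in that span).
Dec 19, 2136 → Dec 19, 2137: 365 days.
Dec 19, 2137 → Jan 19, 2138: 31 days (December has 31).
Jan 19, 2138 → Feb 19, 2138: 31 days (January has 31).
Feb 19, 2138 → Mar 19, 2138: 28 days (February has 28).
Mar 19, 2138 → Apr 19, 2138: 31 days (March has 31).
Apr 19, 2138 → May 19, 2138: 30 days (April has 30).
May 19, 2138 → Jun 19, 2138: 31 days (May has 31).
Jun 19, 2138 → Jul 19, 2138: 30 days (June has 30).
Jul 19, 2138 → Aug 19, 2138: 31 days (July has 31).
Aug 19, 2138 → Aug 21, 2138: 2 days.
Total: 7185 days.

7185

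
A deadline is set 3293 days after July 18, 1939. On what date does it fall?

July 23, 1948

+366 (one year; includes Feb 29, 1940) → Jul 18, 1940 (2927 left).
+365 (one year) → Jul 18, 1941 (2562 left).
+365 (one year) → Jul 18, 1942 (2197 left).
+365 (one year) → Jul 18, 1943 (1832 left).
+366 (one year; includes Feb 29, 1944) → Jul 18, 1944 (1466 left).
+365 (one year) → Jul 18, 1945 (1101 left).
+365 (one year) → Jul 18, 1946 (736 left).
+365 (one year) → Jul 18, 1947 (371 left).
Jul has 31 days: +14 → Aug 1, 1947 (357 left).
Aug has 31 days: +31 → Sep 1, 1947 (326 left).
Sep has 30 days: +30 → Oct 1, 1947 (296 left).
Oct has 31 days: +31 → Nov 1, 1947 (265 left).
Nov has 30 days: +30 → Dec 1, 1947 (235 left).
Dec has 31 days: +31 → Jan 1, 1948 (204 left).
Jan has 31 days: +31 → Feb 1, 1948 (173 left).
Feb has 29 days: +29 → Mar 1, 1948 (144 left).
Mar has 31 days: +31 → Apr 1, 1948 (113 left).
Apr has 30 days: +30 → May 1, 1948 (83 left).
May has 31 days: +31 → Jun 1, 1948 (52 left).
Jun has 30 days: +30 → Jul 1, 1948 (22 left).
+22 → Jul 23, 1948.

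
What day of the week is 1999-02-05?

January 1, 1999 is a Friday.
Jan 1, 1999 → Feb 1, 1999: 31 days (January has 31).
Feb 1, 1999 → Feb 5, 1999: 4 days.
Total: 35 days.
35 mod 7 = 0, so Friday + 0 = Friday.

Friday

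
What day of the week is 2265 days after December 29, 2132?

Friday

First find the weekday of Dec 29, 2132. Doomsday rule: the anchor day for the 2100s is Sunday. For year 32: 32÷12 = 2 r 8, and 8÷4 = 2, so 2+8+2 = 12.
Sunday + 12 ≡ Friday — that's 2132's doomsday.
In December the doomsday date is Dec 12.
Dec 29 is 17 days after Dec 12; 17 mod 7 = 3, so Friday + 3 = Monday.
2265 mod 7 = 4, so 2265 days after a Monday is Monday + 4 = Friday.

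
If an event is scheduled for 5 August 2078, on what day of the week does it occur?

Doomsday rule: the anchor day for the 2000s is Tuesday. For year 78: 78÷12 = 6 r 6, and 6÷4 = 1, so 6+6+1 = 13.
Tuesday + 13 ≡ Monday — that's 2078's doomsday.
In August the doomsday date is Aug 8.
Aug 5 is 3 days before Aug 8; 3 mod 7 = 3, so Monday − 3 = Friday.

Friday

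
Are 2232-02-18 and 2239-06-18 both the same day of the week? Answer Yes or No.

From Feb 18, 2232 to Jun 18, 2239 is 2677 days.
2677 mod 7 = 3, so they are different weekdays.
(Feb 18, 2232 is a Saturday; Jun 18, 2239 is a Tuesday.)

No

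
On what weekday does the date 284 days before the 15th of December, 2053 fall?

First find the weekday of Dec 15, 2053. Doomsday rule: the anchor day for the 2000s is Tuesday. For year 53: 53÷12 = 4 r 5, and 5÷4 = 1, so 4+5+1 = 10.
Tuesday + 10 ≡ Friday — that's 2053's doomsday.
In December the doomsday date is Dec 12.
Dec 15 is 3 days after Dec 12; 3 mod 7 = 3, so Friday + 3 = Monday.
284 mod 7 = 4, so 284 days before a Monday is Monday − 4 = Thursday.

Thursday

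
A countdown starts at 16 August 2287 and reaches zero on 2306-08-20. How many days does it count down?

6943

Aug 16, 2287 → Aug 16, 2288: 366 days (Feb 29, 2288 is in that span).
Aug 16, 2288 → Aug 16, 2289: 365 days.
Aug 16, 2289 → Aug 16, 2290: 365 days.
Aug 16, 2290 → Aug 16, 2291: 365 days.
Aug 16, 2291 → Aug 16, 2292: 366 days (Feb 29, 2292 is in that span).
Aug 16, 2292 → Aug 16, 2293: 365 days.
Aug 16, 2293 → Aug 16, 2294: 365 days.
Aug 16, 2294 → Aug 16, 2295: 365 days.
Aug 16, 2295 → Aug 16, 2296: 366 days (Feb 29, 2296 is in that span).
Aug 16, 2296 → Aug 16, 2297: 365 days.
Aug 16, 2297 → Aug 16, 2298: 365 days.
Aug 16, 2298 → Aug 16, 2299: 365 days.
Aug 16, 2299 → Aug 16, 2300: 365 days.
Aug 16, 2300 → Aug 16, 2301: 365 days.
Aug 16, 2301 → Aug 16, 2302: 365 days.
Aug 16, 2302 → Aug 16, 2303: 365 days.
Aug 16, 2303 → Aug 16, 2304: 366 days (Feb 29, 2304 is in that span).
Aug 16, 2304 → Aug 16, 2305: 365 days.
Aug 16, 2305 → Sep 16, 2305: 31 days (August has 31).
Sep 16, 2305 → Oct 16, 2305: 30 days (September has 30).
Oct 16, 2305 → Nov 16, 2305: 31 days (October has 31).
Nov 16, 2305 → Dec 16, 2305: 30 days (November has 30).
Dec 16, 2305 → Jan 16, 2306: 31 days (December has 31).
Jan 16, 2306 → Feb 16, 2306: 31 days (January has 31).
Feb 16, 2306 → Mar 16, 2306: 28 days (February has 28).
Mar 16, 2306 → Apr 16, 2306: 31 days (March has 31).
Apr 16, 2306 → May 16, 2306: 30 days (April has 30).
May 16, 2306 → Jun 16, 2306: 31 days (May has 31).
Jun 16, 2306 → Jul 16, 2306: 30 days (June has 30).
Jul 16, 2306 → Aug 16, 2306: 31 days (July has 31).
Aug 16, 2306 → Aug 20, 2306: 4 days.
Total: 6943 days.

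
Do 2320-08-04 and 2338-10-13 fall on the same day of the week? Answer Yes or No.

From Aug 4, 2320 to Oct 13, 2338 is 6644 days.
6644 mod 7 = 1, so they are different weekdays.
(Aug 4, 2320 is a Wednesday; Oct 13, 2338 is a Thursday.)

No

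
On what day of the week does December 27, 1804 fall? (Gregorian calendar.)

Doomsday rule: the anchor day for the 1800s is Friday. For year 04: 4÷12 = 0 r 4, and 4÷4 = 1, so 0+4+1 = 5.
Friday + 5 ≡ Wednesday — that's 1804's doomsday.
In December the doomsday date is Dec 12.
Dec 27 is 15 days after Dec 12; 15 mod 7 = 1, so Wednesday + 1 = Thursday.

Thursday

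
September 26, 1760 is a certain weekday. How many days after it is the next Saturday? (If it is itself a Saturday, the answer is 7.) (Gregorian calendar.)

Sep 26, 1760 is a Friday.
From Friday to the next Saturday is 1 day.

1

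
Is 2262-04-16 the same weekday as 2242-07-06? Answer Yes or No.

Yes

From Jul 6, 2242 to Apr 16, 2262 is 7224 days.
7224 mod 7 = 0, so they are the same weekday.
(Jul 6, 2242 is a Wednesday; Apr 16, 2262 is a Wednesday.)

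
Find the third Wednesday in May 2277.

May 16, 2277

May 1, 2277 is a Tuesday.
The first Wednesday is therefore May 2 (1 days later).
The third Wednesday is 2 + 2×7 = May 16.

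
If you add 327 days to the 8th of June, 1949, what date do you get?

Jun has 30 days: +23 → Jul 1, 1949 (304 left).
Jul has 31 days: +31 → Aug 1, 1949 (273 left).
Aug has 31 days: +31 → Sep 1, 1949 (242 left).
Sep has 30 days: +30 → Oct 1, 1949 (212 left).
Oct has 31 days: +31 → Nov 1, 1949 (181 left).
Nov has 30 days: +30 → Dec 1, 1949 (151 left).
Dec has 31 days: +31 → Jan 1, 1950 (120 left).
Jan has 31 days: +31 → Feb 1, 1950 (89 left).
Feb has 28 days: +28 → Mar 1, 1950 (61 left).
Mar has 31 days: +31 → Apr 1, 1950 (30 left).
Apr has 30 days: +30 → May 1, 1950 (0 left).

May 1, 1950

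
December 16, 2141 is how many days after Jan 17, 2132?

Jan 17, 2132 → Jan 17, 2133: 366 days (Feb 29, 2132 is in that span).
Jan 17, 2133 → Jan 17, 2134: 365 days.
Jan 17, 2134 → Jan 17, 2135: 365 days.
Jan 17, 2135 → Jan 17, 2136: 365 days.
Jan 17, 2136 → Jan 17, 2137: 366 days (Feb 29, 2136 is in that span).
Jan 17, 2137 → Jan 17, 2138: 365 days.
Jan 17, 2138 → Jan 17, 2139: 365 days.
Jan 17, 2139 → Jan 17, 2140: 365 days.
Jan 17, 2140 → Jan 17, 2141: 366 days (Feb 29, 2140 is in that span).
Jan 17, 2141 → Feb 17, 2141: 31 days (January has 31).
Feb 17, 2141 → Mar 17, 2141: 28 days (February has 28).
Mar 17, 2141 → Apr 17, 2141: 31 days (March has 31).
Apr 17, 2141 → May 17, 2141: 30 days (April has 30).
May 17, 2141 → Jun 17, 2141: 31 days (May has 31).
Jun 17, 2141 → Jul 17, 2141: 30 days (June has 30).
Jul 17, 2141 → Aug 17, 2141: 31 days (July has 31).
Aug 17, 2141 → Sep 17, 2141: 31 days (August has 31).
Sep 17, 2141 → Oct 17, 2141: 30 days (September has 30).
Oct 17, 2141 → Nov 17, 2141: 31 days (October has 31).
Nov 17, 2141 → Dec 16, 2141: 29 days.
Total: 3621 days.

3621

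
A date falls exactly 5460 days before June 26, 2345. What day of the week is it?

Tuesday

First find the weekday of Jun 26, 2345. Doomsday rule: the anchor day for the 2300s is Wednesday. For year 45: 45÷12 = 3 r 9, and 9÷4 = 2, so 3+9+2 = 14.
Wednesday + 14 ≡ Wednesday — that's 2345's doomsday.
In June the doomsday date is Jun 6.
Jun 26 is 20 days after Jun 6; 20 mod 7 = 6, so Wednesday + 6 = Tuesday.
5460 mod 7 = 0, so 5460 days before a Tuesday is Tuesday − 0 = Tuesday.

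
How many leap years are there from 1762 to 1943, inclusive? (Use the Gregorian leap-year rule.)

Multiples of 4 in [1762,1943]: 45.
Of those, multiples of 100: 2 (not leap unless ÷400).
Multiples of 400: 0.
Leap years = 45 − 2 + 0 = 43.

43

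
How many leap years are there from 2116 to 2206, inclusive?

Multiples of 4 in [2116,2206]: 23.
Of those, multiples of 100: 1 (not leap unless ÷400).
Multiples of 400: 0.
Leap years = 23 − 1 + 0 = 22.

22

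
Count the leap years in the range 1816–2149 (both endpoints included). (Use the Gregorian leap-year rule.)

Multiples of 4 in [1816,2149]: 84.
Of those, multiples of 100: 3 (not leap unless ÷400).
Multiples of 400: 1.
Leap years = 84 − 3 + 1 = 82.

82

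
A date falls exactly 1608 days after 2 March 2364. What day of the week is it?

Saturday

First find the weekday of Mar 2, 2364. Doomsday rule: the anchor day for the 2300s is Wednesday. For year 64: 64÷12 = 5 r 4, and 4÷4 = 1, so 5+4+1 = 10.
Wednesday + 10 ≡ Saturday — that's 2364's doomsday.
In March the doomsday date is Mar 14.
Mar 2 is 12 days before Mar 14; 12 mod 7 = 5, so Saturday − 5 = Monday.
1608 mod 7 = 5, so 1608 days after a Monday is Monday + 5 = Saturday.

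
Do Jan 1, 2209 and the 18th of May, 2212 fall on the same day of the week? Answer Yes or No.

No

From Jan 1, 2209 to May 18, 2212 is 1233 days.
1233 mod 7 = 1, so they are different weekdays.
(Jan 1, 2209 is a Sunday; May 18, 2212 is a Monday.)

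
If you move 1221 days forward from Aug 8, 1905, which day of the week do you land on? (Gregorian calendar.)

Friday

First find the weekday of Aug 8, 1905. Doomsday rule: the anchor day for the 1900s is Wednesday. For year 05: 5÷12 = 0 r 5, and 5÷4 = 1, so 0+5+1 = 6.
Wednesday + 6 ≡ Tuesday — that's 1905's doomsday.
In August the doomsday date is Aug 8.
Aug 8 is the doomsday itself: Tuesday.
1221 mod 7 = 3, so 1221 days after a Tuesday is Tuesday + 3 = Friday.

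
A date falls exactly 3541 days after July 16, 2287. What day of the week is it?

Jul 16, 2287 is a Saturday.
3541 mod 7 = 6, so 3541 days after a Saturday is Saturday + 6 = Friday.

Friday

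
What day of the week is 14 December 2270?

Wednesday

Doomsday rule: the anchor day for the 2200s is Friday. For year 70: 70÷12 = 5 r 10, and 10÷4 = 2, so 5+10+2 = 17.
Friday + 17 ≡ Monday — that's 2270's doomsday.
In December the doomsday date is Dec 12.
Dec 14 is 2 days after Dec 12; 2 mod 7 = 2, so Monday + 2 = Wednesday.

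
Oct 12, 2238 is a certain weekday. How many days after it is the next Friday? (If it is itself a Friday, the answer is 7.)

Oct 12, 2238 is a Friday.
From Friday to the next Friday is 7 days.

7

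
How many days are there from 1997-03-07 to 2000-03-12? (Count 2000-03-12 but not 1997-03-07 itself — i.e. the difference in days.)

1101

Mar 7, 1997 → Mar 7, 1998: 365 days.
Mar 7, 1998 → Mar 7, 1999: 365 days.
Mar 7, 1999 → Apr 7, 1999: 31 days (March has 31).
Apr 7, 1999 → May 7, 1999: 30 days (April has 30).
May 7, 1999 → Jun 7, 1999: 31 days (May has 31).
Jun 7, 1999 → Jul 7, 1999: 30 days (June has 30).
Jul 7, 1999 → Aug 7, 1999: 31 days (July has 31).
Aug 7, 1999 → Sep 7, 1999: 31 days (August has 31).
Sep 7, 1999 → Oct 7, 1999: 30 days (September has 30).
Oct 7, 1999 → Nov 7, 1999: 31 days (October has 31).
Nov 7, 1999 → Dec 7, 1999: 30 days (November has 30).
Dec 7, 1999 → Jan 7, 2000: 31 days (December has 31).
Jan 7, 2000 → Feb 7, 2000: 31 days (January has 31).
Feb 7, 2000 → Mar 7, 2000: 29 days (February has 29).
Mar 7, 2000 → Mar 12, 2000: 5 days.
Total: 1101 days.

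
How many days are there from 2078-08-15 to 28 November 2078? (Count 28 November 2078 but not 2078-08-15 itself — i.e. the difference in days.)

105

Aug 15, 2078 → Sep 15, 2078: 31 days (August has 31).
Sep 15, 2078 → Oct 15, 2078: 30 days (September has 30).
Oct 15, 2078 → Nov 15, 2078: 31 days (October has 31).
Nov 15, 2078 → Nov 28, 2078: 13 days.
Total: 105 days.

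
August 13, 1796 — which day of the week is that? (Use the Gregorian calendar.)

Doomsday rule: the anchor day for the 1700s is Sunday. For year 96: 96÷12 = 8 r 0, and 0÷4 = 0, so 8+0+0 = 8.
Sunday + 8 ≡ Monday — that's 1796's doomsday.
In August the doomsday date is Aug 8.
Aug 13 is 5 days after Aug 8; 5 mod 7 = 5, so Monday + 5 = Saturday.

Saturday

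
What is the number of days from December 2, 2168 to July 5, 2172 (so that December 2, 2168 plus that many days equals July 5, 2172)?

1311

Dec 2, 2168 → Dec 2, 2169: 365 days.
Dec 2, 2169 → Dec 2, 2170: 365 days.
Dec 2, 2170 → Dec 2, 2171: 365 days.
Dec 2, 2171 → Jan 2, 2172: 31 days (December has 31).
Jan 2, 2172 → Feb 2, 2172: 31 days (January has 31).
Feb 2, 2172 → Mar 2, 2172: 29 days (February has 29).
Mar 2, 2172 → Apr 2, 2172: 31 days (March has 31).
Apr 2, 2172 → May 2, 2172: 30 days (April has 30).
May 2, 2172 → Jun 2, 2172: 31 days (May has 31).
Jun 2, 2172 → Jul 2, 2172: 30 days (June has 30).
Jul 2, 2172 → Jul 5, 2172: 3 days.
Total: 1311 days.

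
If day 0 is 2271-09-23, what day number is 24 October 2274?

1127

Sep 23, 2271 → Sep 23, 2272: 366 days (Feb 29, 2272 is in that span).
Sep 23, 2272 → Sep 23, 2273: 365 days.
Sep 23, 2273 → Oct 23, 2273: 30 days (September has 30).
Oct 23, 2273 → Nov 23, 2273: 31 days (October has 31).
Nov 23, 2273 → Dec 23, 2273: 30 days (November has 30).
Dec 23, 2273 → Jan 23, 2274: 31 days (December has 31).
Jan 23, 2274 → Feb 23, 2274: 31 days (January has 31).
Feb 23, 2274 → Mar 23, 2274: 28 days (February has 28).
Mar 23, 2274 → Apr 23, 2274: 31 days (March has 31).
Apr 23, 2274 → May 23, 2274: 30 days (April has 30).
May 23, 2274 → Jun 23, 2274: 31 days (May has 31).
Jun 23, 2274 → Jul 23, 2274: 30 days (June has 30).
Jul 23, 2274 → Aug 23, 2274: 31 days (July has 31).
Aug 23, 2274 → Sep 23, 2274: 31 days (August has 31).
Sep 23, 2274 → Oct 23, 2274: 30 days (September has 30).
Oct 23, 2274 → Oct 24, 2274: 1 days.
Total: 1127 days.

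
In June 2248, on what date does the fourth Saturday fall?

June 24, 2248

June 1, 2248 is a Thursday.
The first Saturday is therefore June 3 (2 days later).
The fourth Saturday is 3 + 3×7 = June 24.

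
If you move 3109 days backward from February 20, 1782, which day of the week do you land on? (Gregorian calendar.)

First find the weekday of Feb 20, 1782. Doomsday rule: the anchor day for the 1700s is Sunday. For year 82: 82÷12 = 6 r 10, and 10÷4 = 2, so 6+10+2 = 18.
Sunday + 18 ≡ Thursday — that's 1782's doomsday.
In February the doomsday date is Feb 28 (1782 is not a leap year).
Feb 20 is 8 days before Feb 28; 8 mod 7 = 1, so Thursday − 1 = Wednesday.
3109 mod 7 = 1, so 3109 days before a Wednesday is Wednesday − 1 = Tuesday.

Tuesday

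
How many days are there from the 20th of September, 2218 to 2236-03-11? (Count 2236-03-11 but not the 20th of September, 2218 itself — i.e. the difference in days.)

Sep 20, 2218 → Sep 20, 2219: 365 days.
Sep 20, 2219 → Sep 20, 2220: 366 days (Feb 29, 2220 is in that span).
Sep 20, 2220 → Sep 20, 2221: 365 days.
Sep 20, 2221 → Sep 20, 2222: 365 days.
Sep 20, 2222 → Sep 20, 2223: 365 days.
Sep 20, 2223 → Sep 20, 2224: 366 days (Feb 29, 2224 is in that span).
Sep 20, 2224 → Sep 20, 2225: 365 days.
Sep 20, 2225 → Sep 20, 2226: 365 days.
Sep 20, 2226 → Sep 20, 2227: 365 days.
Sep 20, 2227 → Sep 20, 2228: 366 days (Feb 29, 2228 is in that span).
Sep 20, 2228 → Sep 20, 2229: 365 days.
Sep 20, 2229 → Sep 20, 2230: 365 days.
Sep 20, 2230 → Sep 20, 2231: 365 days.
Sep 20, 2231 → Sep 20, 2232: 366 days (Feb 29, 2232 is in that span).
Sep 20, 2232 → Sep 20, 2233: 365 days.
Sep 20, 2233 → Sep 20, 2234: 365 days.
Sep 20, 2234 → Sep 20, 2235: 365 days.
Sep 20, 2235 → Oct 20, 2235: 30 days (September has 30).
Oct 20, 2235 → Nov 20, 2235: 31 days (October has 31).
Nov 20, 2235 → Dec 20, 2235: 30 days (November has 30).
Dec 20, 2235 → Jan 20, 2236: 31 days (December has 31).
Jan 20, 2236 → Feb 20, 2236: 31 days (January has 31).
Feb 20, 2236 → Mar 11, 2236: 20 days.
Total: 6382 days.

6382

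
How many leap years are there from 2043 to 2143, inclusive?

Multiples of 4 in [2043,2143]: 25.
Of those, multiples of 100: 1 (not leap unless ÷400).
Multiples of 400: 0.
Leap years = 25 − 1 + 0 = 24.

24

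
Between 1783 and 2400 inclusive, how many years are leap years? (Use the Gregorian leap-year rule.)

Multiples of 4 in [1783,2400]: 155.
Of those, multiples of 100: 7 (not leap unless ÷400).
Multiples of 400: 2.
Leap years = 155 − 7 + 2 = 150.

150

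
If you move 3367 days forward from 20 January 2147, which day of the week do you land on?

Friday

Jan 20, 2147 is a Friday.
3367 mod 7 = 0, so 3367 days after a Friday is Friday + 0 = Friday.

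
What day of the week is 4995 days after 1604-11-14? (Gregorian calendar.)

Thursday

First find the weekday of Nov 14, 1604. Doomsday rule: the anchor day for the 1600s is Tuesday. For year 04: 4÷12 = 0 r 4, and 4÷4 = 1, so 0+4+1 = 5.
Tuesday + 5 ≡ Sunday — that's 1604's doomsday.
In November the doomsday date is Nov 7.
Nov 14 is 7 days after Nov 7; 7 mod 7 = 0, so Sunday + 0 = Sunday.
4995 mod 7 = 4, so 4995 days after a Sunday is Sunday + 4 = Thursday.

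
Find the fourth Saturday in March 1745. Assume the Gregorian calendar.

March 1, 1745 is a Monday.
The first Saturday is therefore March 6 (5 days later).
The fourth Saturday is 6 + 3×7 = March 27.

March 27, 1745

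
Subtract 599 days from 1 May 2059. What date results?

−365 (one year) → May 1, 2058 (234 left).
−1 → Apr 30, 2058 (end of Apr, 30 days; 233 left).
−30 → Mar 31, 2058 (end of Mar, 31 days; 203 left).
−31 → Feb 28, 2058 (end of Feb, 28 days; 172 left).
−28 → Jan 31, 2058 (end of Jan, 31 days; 144 left).
−31 → Dec 31, 2057 (end of Dec, 31 days; 113 left).
−31 → Nov 30, 2057 (end of Nov, 30 days; 82 left).
−30 → Oct 31, 2057 (end of Oct, 31 days; 52 left).
−31 → Sep 30, 2057 (end of Sep, 30 days; 21 left).
−21 → Sep 9, 2057.

September 9, 2057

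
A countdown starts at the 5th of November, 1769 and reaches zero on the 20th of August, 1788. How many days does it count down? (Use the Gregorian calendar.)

Nov 5, 1769 → Nov 5, 1770: 365 days.
Nov 5, 1770 → Nov 5, 1771: 365 days.
Nov 5, 1771 → Nov 5, 1772: 366 days (Feb 29, 1772 is in that span).
Nov 5, 1772 → Nov 5, 1773: 365 days.
Nov 5, 1773 → Nov 5, 1774: 365 days.
Nov 5, 1774 → Nov 5, 1775: 365 days.
Nov 5, 1775 → Nov 5, 1776: 366 days (Feb 29, 1776 is in that span).
Nov 5, 1776 → Nov 5, 1777: 365 days.
Nov 5, 1777 → Nov 5, 1778: 365 days.
Nov 5, 1778 → Nov 5, 1779: 365 days.
Nov 5, 1779 → Nov 5, 1780: 366 days (Feb 29, 1780 is in that span).
Nov 5, 1780 → Nov 5, 1781: 365 days.
Nov 5, 1781 → Nov 5, 1782: 365 days.
Nov 5, 1782 → Nov 5, 1783: 365 days.
Nov 5, 1783 → Nov 5, 1784: 366 days (Feb 29, 1784 is in that span).
Nov 5, 1784 → Nov 5, 1785: 365 days.
Nov 5, 1785 → Nov 5, 1786: 365 days.
Nov 5, 1786 → Nov 5, 1787: 365 days.
Nov 5, 1787 → Dec 5, 1787: 30 days (November has 30).
Dec 5, 1787 → Jan 5, 1788: 31 days (December has 31).
Jan 5, 1788 → Feb 5, 1788: 31 days (January has 31).
Feb 5, 1788 → Mar 5, 1788: 29 days (February has 29).
Mar 5, 1788 → Apr 5, 1788: 31 days (March has 31).
Apr 5, 1788 → May 5, 1788: 30 days (April has 30).
May 5, 1788 → Jun 5, 1788: 31 days (May has 31).
Jun 5, 1788 → Jul 5, 1788: 30 days (June has 30).
Jul 5, 1788 → Aug 5, 1788: 31 days (July has 31).
Aug 5, 1788 → Aug 20, 1788: 15 days.
Total: 6863 days.

6863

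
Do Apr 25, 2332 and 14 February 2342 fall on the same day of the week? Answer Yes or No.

From Apr 25, 2332 to Feb 14, 2342 is 3582 days.
3582 mod 7 = 5, so they are different weekdays.
(Apr 25, 2332 is a Monday; Feb 14, 2342 is a Saturday.)

No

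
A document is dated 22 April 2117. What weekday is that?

Thursday

Doomsday rule: the anchor day for the 2100s is Sunday. For year 17: 17÷12 = 1 r 5, and 5÷4 = 1, so 1+5+1 = 7.
Sunday + 7 ≡ Sunday — that's 2117's doomsday.
In April the doomsday date is Apr 4.
Apr 22 is 18 days after Apr 4; 18 mod 7 = 4, so Sunday + 4 = Thursday.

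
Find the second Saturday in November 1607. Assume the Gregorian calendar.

November 1, 1607 is a Thursday.
The first Saturday is therefore November 3 (2 days later).
The second Saturday is 3 + 1×7 = November 10.

November 10, 1607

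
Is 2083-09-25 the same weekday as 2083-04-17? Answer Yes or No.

Yes

From Apr 17, 2083 to Sep 25, 2083 is 161 days.
161 mod 7 = 0, so they are the same weekday.
(Apr 17, 2083 is a Saturday; Sep 25, 2083 is a Saturday.)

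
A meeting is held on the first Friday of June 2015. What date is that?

June 1, 2015 is a Monday.
The first Friday is therefore June 5 (4 days later).

June 5, 2015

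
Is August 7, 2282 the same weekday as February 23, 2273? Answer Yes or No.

No

From Feb 23, 2273 to Aug 7, 2282 is 3452 days.
3452 mod 7 = 1, so they are different weekdays.
(Feb 23, 2273 is a Sunday; Aug 7, 2282 is a Monday.)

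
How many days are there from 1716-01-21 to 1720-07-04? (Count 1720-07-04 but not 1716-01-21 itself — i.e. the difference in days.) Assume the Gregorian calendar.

1626

Jan 21, 1716 → Jan 21, 1717: 366 days (Feb 29, 1716 is in that span).
Jan 21, 1717 → Jan 21, 1718: 365 days.
Jan 21, 1718 → Jan 21, 1719: 365 days.
Jan 21, 1719 → Jan 21, 1720: 365 days.
Jan 21, 1720 → Feb 21, 1720: 31 days (January has 31).
Feb 21, 1720 → Mar 21, 1720: 29 days (February has 29).
Mar 21, 1720 → Apr 21, 1720: 31 days (March has 31).
Apr 21, 1720 → May 21, 1720: 30 days (April has 30).
May 21, 1720 → Jun 21, 1720: 31 days (May has 31).
Jun 21, 1720 → Jul 4, 1720: 13 days.
Total: 1626 days.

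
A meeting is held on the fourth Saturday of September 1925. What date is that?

September 26, 1925

September 1, 1925 is a Tuesday.
The first Saturday is therefore September 5 (4 days later).
The fourth Saturday is 5 + 3×7 = September 26.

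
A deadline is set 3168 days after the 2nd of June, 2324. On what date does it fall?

+365 (one year) → Jun 2, 2325 (2803 left).
+365 (one year) → Jun 2, 2326 (2438 left).
+365 (one year) → Jun 2, 2327 (2073 left).
+366 (one year; includes Feb 29, 2328) → Jun 2, 2328 (1707 left).
+365 (one year) → Jun 2, 2329 (1342 left).
+365 (one year) → Jun 2, 2330 (977 left).
+365 (one year) → Jun 2, 2331 (612 left).
+366 (one year; includes Feb 29, 2332) → Jun 2, 2332 (246 left).
Jun has 30 days: +29 → Jul 1, 2332 (217 left).
Jul has 31 days: +31 → Aug 1, 2332 (186 left).
Aug has 31 days: +31 → Sep 1, 2332 (155 left).
Sep has 30 days: +30 → Oct 1, 2332 (125 left).
Oct has 31 days: +31 → Nov 1, 2332 (94 left).
Nov has 30 days: +30 → Dec 1, 2332 (64 left).
Dec has 31 days: +31 → Jan 1, 2333 (33 left).
Jan has 31 days: +31 → Feb 1, 2333 (2 left).
+2 → Feb 3, 2333.

February 3, 2333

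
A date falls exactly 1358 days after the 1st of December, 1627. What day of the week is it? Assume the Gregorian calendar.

First find the weekday of Dec 1, 1627. Doomsday rule: the anchor day for the 1600s is Tuesday. For year 27: 27÷12 = 2 r 3, and 3÷4 = 0, so 2+3+0 = 5.
Tuesday + 5 ≡ Sunday — that's 1627's doomsday.
In December the doomsday date is Dec 12.
Dec 1 is 11 days before Dec 12; 11 mod 7 = 4, so Sunday − 4 = Wednesday.
1358 mod 7 = 0, so 1358 days after a Wednesday is Wednesday + 0 = Wednesday.

Wednesday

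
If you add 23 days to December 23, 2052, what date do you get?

January 15, 2053

Dec has 31 days: +9 → Jan 1, 2053 (14 left).
+14 → Jan 15, 2053.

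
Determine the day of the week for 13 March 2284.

Doomsday rule: the anchor day for the 2200s is Friday. For year 84: 84÷12 = 7 r 0, and 0÷4 = 0, so 7+0+0 = 7.
Friday + 7 ≡ Friday — that's 2284's doomsday.
In March the doomsday date is Mar 14.
Mar 13 is 1 day before Mar 14; 1 mod 7 = 1, so Friday − 1 = Thursday.

Thursday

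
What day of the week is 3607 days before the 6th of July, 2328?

First find the weekday of Jul 6, 2328. Doomsday rule: the anchor day for the 2300s is Wednesday. For year 28: 28÷12 = 2 r 4, and 4÷4 = 1, so 2+4+1 = 7.
Wednesday + 7 ≡ Wednesday — that's 2328's doomsday.
In July the doomsday date is Jul 11.
Jul 6 is 5 days before Jul 11; 5 mod 7 = 5, so Wednesday − 5 = Friday.
3607 mod 7 = 2, so 3607 days before a Friday is Friday − 2 = Wednesday.

Wednesday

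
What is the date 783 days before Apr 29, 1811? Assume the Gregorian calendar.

March 7, 1809

−365 (one year) → Apr 29, 1810 (418 left).
−365 (one year) → Apr 29, 1809 (53 left).
−29 → Mar 31, 1809 (end of Mar, 31 days; 24 left).
−24 → Mar 7, 1809.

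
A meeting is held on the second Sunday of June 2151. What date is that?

June 13, 2151

June 1, 2151 is a Tuesday.
The first Sunday is therefore June 6 (5 days later).
The second Sunday is 6 + 1×7 = June 13.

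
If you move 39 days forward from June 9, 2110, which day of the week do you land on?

Jun 9, 2110 is a Monday.
39 mod 7 = 4, so 39 days after a Monday is Monday + 4 = Friday.

Friday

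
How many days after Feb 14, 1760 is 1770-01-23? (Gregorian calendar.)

Feb 14, 1760 → Feb 14, 1761: 366 days (Feb 29, 1760 is in that span).
Feb 14, 1761 → Feb 14, 1762: 365 days.
Feb 14, 1762 → Feb 14, 1763: 365 days.
Feb 14, 1763 → Feb 14, 1764: 365 days.
Feb 14, 1764 → Feb 14, 1765: 366 days (Feb 29, 1764 is in that span).
Feb 14, 1765 → Feb 14, 1766: 365 days.
Feb 14, 1766 → Feb 14, 1767: 365 days.
Feb 14, 1767 → Feb 14, 1768: 365 days.
Feb 14, 1768 → Feb 14, 1769: 366 days (Feb 29, 1768 is in that span).
Feb 14, 1769 → Mar 14, 1769: 28 days (February has 28).
Mar 14, 1769 → Apr 14, 1769: 31 days (March has 31).
Apr 14, 1769 → May 14, 1769: 30 days (April has 30).
May 14, 1769 → Jun 14, 1769: 31 days (May has 31).
Jun 14, 1769 → Jul 14, 1769: 30 days (June has 30).
Jul 14, 1769 → Aug 14, 1769: 31 days (July has 31).
Aug 14, 1769 → Sep 14, 1769: 31 days (August has 31).
Sep 14, 1769 → Oct 14, 1769: 30 days (September has 30).
Oct 14, 1769 → Nov 14, 1769: 31 days (October has 31).
Nov 14, 1769 → Dec 14, 1769: 30 days (November has 30).
Dec 14, 1769 → Jan 14, 1770: 31 days (December has 31).
Jan 14, 1770 → Jan 23, 1770: 9 days.
Total: 3631 days.

3631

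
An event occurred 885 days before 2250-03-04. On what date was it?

−365 (one year) → Mar 4, 2249 (520 left).
−365 (one year) → Mar 4, 2248 (155 left).
−4 → Feb 29, 2248 (end of Feb, 29 days; 151 left).
−29 → Jan 31, 2248 (end of Jan, 31 days; 122 left).
−31 → Dec 31, 2247 (end of Dec, 31 days; 91 left).
−31 → Nov 30, 2247 (end of Nov, 30 days; 60 left).
−30 → Oct 31, 2247 (end of Oct, 31 days; 30 left).
−30 → Oct 1, 2247.

October 1, 2247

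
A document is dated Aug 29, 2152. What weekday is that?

Doomsday rule: the anchor day for the 2100s is Sunday. For year 52: 52÷12 = 4 r 4, and 4÷4 = 1, so 4+4+1 = 9.
Sunday + 9 ≡ Tuesday — that's 2152's doomsday.
In August the doomsday date is Aug 8.
Aug 29 is 21 days after Aug 8; 21 mod 7 = 0, so Tuesday + 0 = Tuesday.

Tuesday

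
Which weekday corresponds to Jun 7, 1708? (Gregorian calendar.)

Doomsday rule: the anchor day for the 1700s is Sunday. For year 08: 8÷12 = 0 r 8, and 8÷4 = 2, so 0+8+2 = 10.
Sunday + 10 ≡ Wednesday — that's 1708's doomsday.
In June the doomsday date is Jun 6.
Jun 7 is 1 day after Jun 6; 1 mod 7 = 1, so Wednesday + 1 = Thursday.

Thursday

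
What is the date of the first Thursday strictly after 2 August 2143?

Aug 2, 2143 is a Friday.
From Friday to the next Thursday is 6 days.
Aug 2, 2143 + 6 = Aug 8, 2143.

August 8, 2143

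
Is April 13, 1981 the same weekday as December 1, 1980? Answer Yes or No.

From Dec 1, 1980 to Apr 13, 1981 is 133 days.
133 mod 7 = 0, so they are the same weekday.
(Dec 1, 1980 is a Monday; Apr 13, 1981 is a Monday.)

Yes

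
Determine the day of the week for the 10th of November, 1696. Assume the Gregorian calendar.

Doomsday rule: the anchor day for the 1600s is Tuesday. For year 96: 96÷12 = 8 r 0, and 0÷4 = 0, so 8+0+0 = 8.
Tuesday + 8 ≡ Wednesday — that's 1696's doomsday.
In November the doomsday date is Nov 7.
Nov 10 is 3 days after Nov 7; 3 mod 7 = 3, so Wednesday + 3 = Saturday.

Saturday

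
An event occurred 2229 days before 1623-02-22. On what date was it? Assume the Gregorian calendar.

January 15, 1617

−365 (one year) → Feb 22, 1622 (1864 left).
−365 (one year) → Feb 22, 1621 (1499 left).
−366 (one year; includes Feb 29, 1620) → Feb 22, 1620 (1133 left).
−365 (one year) → Feb 22, 1619 (768 left).
−365 (one year) → Feb 22, 1618 (403 left).
−365 (one year) → Feb 22, 1617 (38 left).
−22 → Jan 31, 1617 (end of Jan, 31 days; 16 left).
−16 → Jan 15, 1617.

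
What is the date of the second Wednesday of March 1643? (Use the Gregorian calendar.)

March 1, 1643 is a Sunday.
The first Wednesday is therefore March 4 (3 days later).
The second Wednesday is 4 + 1×7 = March 11.

March 11, 1643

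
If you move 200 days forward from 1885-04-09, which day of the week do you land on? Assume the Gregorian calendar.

Monday

First find the weekday of Apr 9, 1885. Doomsday rule: the anchor day for the 1800s is Friday. For year 85: 85÷12 = 7 r 1, and 1÷4 = 0, so 7+1+0 = 8.
Friday + 8 ≡ Saturday — that's 1885's doomsday.
In April the doomsday date is Apr 4.
Apr 9 is 5 days after Apr 4; 5 mod 7 = 5, so Saturday + 5 = Thursday.
200 mod 7 = 4, so 200 days after a Thursday is Thursday + 4 = Monday.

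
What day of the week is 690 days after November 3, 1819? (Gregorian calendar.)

Sunday

First find the weekday of Nov 3, 1819. Doomsday rule: the anchor day for the 1800s is Friday. For year 19: 19÷12 = 1 r 7, and 7÷4 = 1, so 1+7+1 = 9.
Friday + 9 ≡ Sunday — that's 1819's doomsday.
In November the doomsday date is Nov 7.
Nov 3 is 4 days before Nov 7; 4 mod 7 = 4, so Sunday − 4 = Wednesday.
690 mod 7 = 4, so 690 days after a Wednesday is Wednesday + 4 = Sunday.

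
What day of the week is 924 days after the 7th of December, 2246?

First find the weekday of Dec 7, 2246. Doomsday rule: the anchor day for the 2200s is Friday. For year 46: 46÷12 = 3 r 10, and 10÷4 = 2, so 3+10+2 = 15.
Friday + 15 ≡ Saturday — that's 2246's doomsday.
In December the doomsday date is Dec 12.
Dec 7 is 5 days before Dec 12; 5 mod 7 = 5, so Saturday − 5 = Monday.
924 mod 7 = 0, so 924 days after a Monday is Monday + 0 = Monday.

Monday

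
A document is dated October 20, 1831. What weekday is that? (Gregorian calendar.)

Doomsday rule: the anchor day for the 1800s is Friday. For year 31: 31÷12 = 2 r 7, and 7÷4 = 1, so 2+7+1 = 10.
Friday + 10 ≡ Monday — that's 1831's doomsday.
In October the doomsday date is Oct 10.
Oct 20 is 10 days after Oct 10; 10 mod 7 = 3, so Monday + 3 = Thursday.

Thursday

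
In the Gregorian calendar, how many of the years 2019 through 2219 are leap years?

48

Multiples of 4 in [2019,2219]: 50.
Of those, multiples of 100: 2 (not leap unless ÷400).
Multiples of 400: 0.
Leap years = 50 − 2 + 0 = 48.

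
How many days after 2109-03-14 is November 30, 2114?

2087

Mar 14, 2109 → Mar 14, 2110: 365 days.
Mar 14, 2110 → Mar 14, 2111: 365 days.
Mar 14, 2111 → Mar 14, 2112: 366 days (Feb 29, 2112 is in that span).
Mar 14, 2112 → Mar 14, 2113: 365 days.
Mar 14, 2113 → Mar 14, 2114: 365 days.
Mar 14, 2114 → Apr 14, 2114: 31 days (March has 31).
Apr 14, 2114 → May 14, 2114: 30 days (April has 30).
May 14, 2114 → Jun 14, 2114: 31 days (May has 31).
Jun 14, 2114 → Jul 14, 2114: 30 days (June has 30).
Jul 14, 2114 → Aug 14, 2114: 31 days (July has 31).
Aug 14, 2114 → Sep 14, 2114: 31 days (August has 31).
Sep 14, 2114 → Oct 14, 2114: 30 days (September has 30).
Oct 14, 2114 → Nov 14, 2114: 31 days (October has 31).
Nov 14, 2114 → Nov 30, 2114: 16 days.
Total: 2087 days.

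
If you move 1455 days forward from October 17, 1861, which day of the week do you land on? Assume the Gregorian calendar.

First find the weekday of Oct 17, 1861. Doomsday rule: the anchor day for the 1800s is Friday. For year 61: 61÷12 = 5 r 1, and 1÷4 = 0, so 5+1+0 = 6.
Friday + 6 ≡ Thursday — that's 1861's doomsday.
In October the doomsday date is Oct 10.
Oct 17 is 7 days after Oct 10; 7 mod 7 = 0, so Thursday + 0 = Thursday.
1455 mod 7 = 6, so 1455 days after a Thursday is Thursday + 6 = Wednesday.

Wednesday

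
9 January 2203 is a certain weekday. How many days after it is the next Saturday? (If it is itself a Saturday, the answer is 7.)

6

Jan 9, 2203 is a Sunday.
From Sunday to the next Saturday is 6 days.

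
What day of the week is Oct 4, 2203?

Tuesday

Doomsday rule: the anchor day for the 2200s is Friday. For year 03: 3÷12 = 0 r 3, and 3÷4 = 0, so 0+3+0 = 3.
Friday + 3 ≡ Monday — that's 2203's doomsday.
In October the doomsday date is Oct 10.
Oct 4 is 6 days before Oct 10; 6 mod 7 = 6, so Monday − 6 = Tuesday.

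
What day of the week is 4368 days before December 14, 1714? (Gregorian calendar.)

Friday

Dec 14, 1714 is a Friday.
4368 mod 7 = 0, so 4368 days before a Friday is Friday − 0 = Friday.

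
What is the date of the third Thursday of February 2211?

February 1, 2211 is a Friday.
The first Thursday is therefore February 7 (6 days later).
The third Thursday is 7 + 2×7 = February 21.

February 21, 2211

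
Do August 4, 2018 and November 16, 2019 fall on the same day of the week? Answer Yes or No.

Yes

From Aug 4, 2018 to Nov 16, 2019 is 469 days.
469 mod 7 = 0, so they are the same weekday.
(Aug 4, 2018 is a Saturday; Nov 16, 2019 is a Saturday.)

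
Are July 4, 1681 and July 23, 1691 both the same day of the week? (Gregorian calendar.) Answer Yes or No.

No

From Jul 4, 1681 to Jul 23, 1691 is 3671 days.
3671 mod 7 = 3, so they are different weekdays.
(Jul 4, 1681 is a Friday; Jul 23, 1691 is a Monday.)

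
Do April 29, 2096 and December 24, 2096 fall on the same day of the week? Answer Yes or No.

From Apr 29, 2096 to Dec 24, 2096 is 239 days.
239 mod 7 = 1, so they are different weekdays.
(Apr 29, 2096 is a Sunday; Dec 24, 2096 is a Monday.)

No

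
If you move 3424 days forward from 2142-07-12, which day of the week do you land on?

Friday

First find the weekday of Jul 12, 2142. Doomsday rule: the anchor day for the 2100s is Sunday. For year 42: 42÷12 = 3 r 6, and 6÷4 = 1, so 3+6+1 = 10.
Sunday + 10 ≡ Wednesday — that's 2142's doomsday.
In July the doomsday date is Jul 11.
Jul 12 is 1 day after Jul 11; 1 mod 7 = 1, so Wednesday + 1 = Thursday.
3424 mod 7 = 1, so 3424 days after a Thursday is Thursday + 1 = Friday.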